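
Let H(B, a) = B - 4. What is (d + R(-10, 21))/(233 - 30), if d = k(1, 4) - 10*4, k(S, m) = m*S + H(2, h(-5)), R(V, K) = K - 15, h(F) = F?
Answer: -32/203 ≈ -0.15764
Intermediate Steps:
H(B, a) = -4 + B
R(V, K) = -15 + K
k(S, m) = -2 + S*m (k(S, m) = m*S + (-4 + 2) = S*m - 2 = -2 + S*m)
d = -38 (d = (-2 + 1*4) - 10*4 = (-2 + 4) - 40 = 2 - 40 = -38)
(d + R(-10, 21))/(233 - 30) = (-38 + (-15 + 21))/(233 - 30) = (-38 + 6)/203 = -32*1/203 = -32/203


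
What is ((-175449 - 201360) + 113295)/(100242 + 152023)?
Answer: -263514/252265 ≈ -1.0446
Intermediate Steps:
((-175449 - 201360) + 113295)/(100242 + 152023) = (-376809 + 113295)/252265 = -263514*1/252265 = -263514/252265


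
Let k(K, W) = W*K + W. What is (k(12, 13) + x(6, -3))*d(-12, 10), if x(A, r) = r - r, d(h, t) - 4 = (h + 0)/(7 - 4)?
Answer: 0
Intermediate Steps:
d(h, t) = 4 + h/3 (d(h, t) = 4 + (h + 0)/(7 - 4) = 4 + h/3)
k(K, W) = W + K*W (k(K, W) = K*W + W = W + K*W)
x(A, r) = 0
(k(12, 13) + x(6, -3))*d(-12, 10) = (13*(1 + 12) + 0)*(4 + (1/3)*(-12)) = (13*13 + 0)*(4 - 4) = (169 + 0)*0 = 169*0 = 0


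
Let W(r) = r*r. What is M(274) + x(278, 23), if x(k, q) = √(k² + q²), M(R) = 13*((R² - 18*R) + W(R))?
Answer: 1887860 + √77813 ≈ 1.8881e+6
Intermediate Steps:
W(r) = r²
M(R) = -234*R + 26*R² (M(R) = 13*((R² - 18*R) + R²) = 13*(-18*R + 2*R²) = -234*R + 26*R²)
M(274) + x(278, 23) = 26*274*(-9 + 274) + √(278² + 23²) = 26*274*265 + √(77284 + 529) = 1887860 + √77813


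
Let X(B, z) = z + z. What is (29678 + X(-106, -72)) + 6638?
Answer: 36172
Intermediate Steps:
X(B, z) = 2*z
(29678 + X(-106, -72)) + 6638 = (29678 + 2*(-72)) + 6638 = (29678 - 144) + 6638 = 29534 + 6638 = 36172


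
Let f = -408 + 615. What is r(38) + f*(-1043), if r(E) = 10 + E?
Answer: -215853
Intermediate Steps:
f = 207
r(38) + f*(-1043) = (10 + 38) + 207*(-1043) = 48 - 215901 = -215853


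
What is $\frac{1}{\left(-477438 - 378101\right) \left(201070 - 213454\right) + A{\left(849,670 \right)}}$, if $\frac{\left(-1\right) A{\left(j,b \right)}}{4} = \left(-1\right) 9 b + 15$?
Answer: $\frac{1}{10595019036} \approx 9.4384 \cdot 10^{-11}$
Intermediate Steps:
$A{\left(j,b \right)} = -60 + 36 b$ ($A{\left(j,b \right)} = - 4 \left(\left(-1\right) 9 b + 15\right) = - 4 \left(- 9 b + 15\right) = - 4 \left(15 - 9 b\right) = -60 + 36 b$)
$\frac{1}{\left(-477438 - 378101\right) \left(201070 - 213454\right) + A{\left(849,670 \right)}} = \frac{1}{\left(-477438 - 378101\right) \left(201070 - 213454\right) + \left(-60 + 36 \cdot 670\right)} = \frac{1}{\left(-855539\right) \left(-12384\right) + \left(-60 + 24120\right)} = \frac{1}{10594994976 + 24060} = \frac{1}{10595019036}$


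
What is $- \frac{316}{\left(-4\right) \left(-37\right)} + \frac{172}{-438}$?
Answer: $- \frac{20483}{8103} \approx -2.5278$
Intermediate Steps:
$- \frac{316}{\left(-4\right) \left(-37\right)} + \frac{172}{-438} = - \frac{316}{148} + 172 \left(- \frac{1}{438}\right) = \left(-316\right) \frac{1}{148} - \frac{86}{219} = - \frac{79}{37} - \frac{86}{219} = - \frac{20483}{8103}$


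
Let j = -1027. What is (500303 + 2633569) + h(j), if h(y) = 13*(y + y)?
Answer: 3107170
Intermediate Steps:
h(y) = 26*y (h(y) = 13*(2*y) = 26*y)
(500303 + 2633569) + h(j) = (500303 + 2633569) + 26*(-1027) = 3133872 - 26702 = 3107170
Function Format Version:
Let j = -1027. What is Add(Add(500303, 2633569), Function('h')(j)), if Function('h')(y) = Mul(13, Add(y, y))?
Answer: 3107170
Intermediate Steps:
Function('h')(y) = Mul(26, y) (Function('h')(y) = Mul(13, Mul(2, y)) = Mul(26, y))
Add(Add(500303, 2633569), Function('h')(j)) = Add(Add(500303, 2633569), Mul(26, -1027)) = Add(3133872, -26702) = 3107170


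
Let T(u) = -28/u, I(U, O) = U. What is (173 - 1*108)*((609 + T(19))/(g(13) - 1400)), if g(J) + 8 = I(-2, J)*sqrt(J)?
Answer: -264103840/9416457 + 750295*sqrt(13)/18832914 ≈ -27.903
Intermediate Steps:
g(J) = -8 - 2*sqrt(J)
(173 - 1*108)*((609 + T(19))/(g(13) - 1400)) = (173 - 1*108)*((609 - 28/19)/((-8 - 2*sqrt(13)) - 1400)) = (173 - 108)*((609 - 28*1/19)/(-1408 - 2*sqrt(13))) = 65*((609 - 28/19)/(-1408 - 2*sqrt(13))) = 65*(11543/(19*(-1408 - 2*sqrt(13)))) = 750295/(19*(-1408 - 2*sqrt(13)))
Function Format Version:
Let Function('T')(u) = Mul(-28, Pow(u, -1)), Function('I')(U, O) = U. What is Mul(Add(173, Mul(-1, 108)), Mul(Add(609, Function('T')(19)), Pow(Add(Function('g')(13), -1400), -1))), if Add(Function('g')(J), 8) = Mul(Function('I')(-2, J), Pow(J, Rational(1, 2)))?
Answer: Add(Rational(-264103840, 9416457), Mul(Rational(750295, 18832914), Pow(13, Rational(1, 2)))) ≈ -27.903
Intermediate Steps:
Function('g')(J) = Add(-8, Mul(-2, Pow(J, Rational(1, 2))))
Mul(Add(173, Mul(-1, 108)), Mul(Add(609, Function('T')(19)), Pow(Add(Function('g')(13), -1400), -1))) = Mul(Add(173, Mul(-1, 108)), Mul(Add(609, Mul(-28, Pow(19, -1))), Pow(Add(Add(-8, Mul(-2, Pow(13, Rational(1, 2)))), -1400), -1))) = Mul(Add(173, -108), Mul(Add(609, Mul(-28, Rational(1, 19))), Pow(Add(-1408, Mul(-2, Pow(13, Rational(1, 2)))), -1))) = Mul(65, Mul(Add(609, Rational(-28, 19)), Pow(Add(-1408, Mul(-2, Pow(13, Rational(1, 2)))), -1))) = Mul(65, Mul(Rational(11543, 19), Pow(Add(-1408, Mul(-2, Pow(13, Rational(1, 2)))), -1))) = Mul(Rational(750295, 19), Pow(Add(-1408, Mul(-2, Pow(13, Rational(1, 2)))), -1))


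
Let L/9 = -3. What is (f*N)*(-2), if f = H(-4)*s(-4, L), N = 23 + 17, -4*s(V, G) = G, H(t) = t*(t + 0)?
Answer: -8640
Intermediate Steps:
L = -27 (L = 9*(-3) = -27)
H(t) = t² (H(t) = t*t = t²)
s(V, G) = -G/4
N = 40
f = 108 (f = (-4)²*(-¼*(-27)) = 16*(27/4) = 108)
(f*N)*(-2) = (108*40)*(-2) = 4320*(-2) = -8640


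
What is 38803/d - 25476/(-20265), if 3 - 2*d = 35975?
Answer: -566721/629510 ≈ -0.90026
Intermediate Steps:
d = -17986 (d = 3/2 - ½*35975 = 3/2 - 35975/2 = -17986)
38803/d - 25476/(-20265) = 38803/(-17986) - 25476/(-20265) = 38803*(-1/17986) - 25476*(-1/20265) = -38803/17986 + 44/35 = -566721/629510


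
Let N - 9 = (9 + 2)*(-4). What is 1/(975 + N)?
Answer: 1/940 ≈ 0.0010638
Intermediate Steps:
N = -35 (N = 9 + (9 + 2)*(-4) = 9 + 11*(-4) = 9 - 44 = -35)
1/(975 + N) = 1/(975 - 35) = 1/940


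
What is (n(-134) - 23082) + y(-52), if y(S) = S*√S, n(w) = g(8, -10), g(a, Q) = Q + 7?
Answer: -23085 - 104*I*√13 ≈ -23085.0 - 374.98*I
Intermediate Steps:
g(a, Q) = 7 + Q
n(w) = -3 (n(w) = 7 - 10 = -3)
y(S) = S^(3/2)
(n(-134) - 23082) + y(-52) = (-3 - 23082) + (-52)^(3/2) = -23085 - 104*I*√13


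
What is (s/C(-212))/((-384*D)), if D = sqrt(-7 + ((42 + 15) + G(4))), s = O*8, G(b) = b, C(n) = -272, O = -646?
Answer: -19*sqrt(6)/6912 ≈ -0.0067333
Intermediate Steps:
s = -5168 (s = -646*8 = -5168)
D = 3*sqrt(6) (D = sqrt(-7 + ((42 + 15) + 4)) = sqrt(-7 + (57 + 4)) = sqrt(-7 + 61) = sqrt(54) = 3*sqrt(6) ≈ 7.3485)
(s/C(-212))/((-384*D)) = (-5168/(-272))/((-1152*sqrt(6))) = (-5168*(-1/272))/((-1152*sqrt(6))) = 19*(-sqrt(6)/6912) = -19*sqrt(6)/6912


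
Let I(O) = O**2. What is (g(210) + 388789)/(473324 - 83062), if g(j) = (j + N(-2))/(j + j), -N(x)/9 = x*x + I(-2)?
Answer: 27215253/27318340 ≈ 0.99623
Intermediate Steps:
N(x) = -36 - 9*x**2 (N(x) = -9*(x*x + (-2)**2) = -9*(x**2 + 4) = -9*(4 + x**2) = -36 - 9*x**2)
g(j) = (-72 + j)/(2*j) (g(j) = (j + (-36 - 9*(-2)**2))/(j + j) = (j + (-36 - 9*4))/((2*j)) = (j + (-36 - 36))*(1/(2*j)) = (j - 72)*(1/(2*j)) = (-72 + j)*(1/(2*j)) = (-72 + j)/(2*j))
(g(210) + 388789)/(473324 - 83062) = ((1/2)*(-72 + 210)/210 + 388789)/(473324 - 83062) = ((1/2)*(1/210)*138 + 388789)/390262 = (23/70 + 388789)*(1/390262) = (27215253/70)*(1/390262) = 27215253/27318340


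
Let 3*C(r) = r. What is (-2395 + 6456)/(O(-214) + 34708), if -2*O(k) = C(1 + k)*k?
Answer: 4061/27111 ≈ 0.14979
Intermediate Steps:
C(r) = r/3
O(k) = -k*(1/3 + k/3)/2 (O(k) = -(1 + k)/3*k/2 = -(1/3 + k/3)*k/2 = -k*(1/3 + k/3)/2)
(-2395 + 6456)/(O(-214) + 34708) = (-2395 + 6456)/(-1/6*(-214)*(1 - 214) + 34708) = 4061/(-1/6*(-214)*(-213) + 34708) = 4061/(-7597 + 34708) = 4061/27111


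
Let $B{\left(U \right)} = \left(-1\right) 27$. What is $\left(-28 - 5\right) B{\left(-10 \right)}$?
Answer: $891$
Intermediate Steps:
$B{\left(U \right)} = -27$
$\left(-28 - 5\right) B{\left(-10 \right)} = \left(-28 - 5\right) \left(-27\right) = \left(-33\right) \left(-27\right) = 891$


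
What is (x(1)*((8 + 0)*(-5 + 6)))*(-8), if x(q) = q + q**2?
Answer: -128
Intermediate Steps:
(x(1)*((8 + 0)*(-5 + 6)))*(-8) = ((1*(1 + 1))*((8 + 0)*(-5 + 6)))*(-8) = ((1*2)*(8*1))*(-8) = (2*8)*(-8) = 16*(-8) = -128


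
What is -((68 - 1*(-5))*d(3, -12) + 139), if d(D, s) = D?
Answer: -358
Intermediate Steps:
-((68 - 1*(-5))*d(3, -12) + 139) = -((68 - 1*(-5))*3 + 139) = -((68 + 5)*3 + 139) = -(73*3 + 139) = -(219 + 139) = -1*358 = -358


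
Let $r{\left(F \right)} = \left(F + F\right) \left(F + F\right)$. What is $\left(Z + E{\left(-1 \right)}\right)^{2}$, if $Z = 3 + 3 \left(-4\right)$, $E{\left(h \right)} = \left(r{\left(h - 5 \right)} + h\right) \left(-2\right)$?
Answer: $87025$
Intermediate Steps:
$r{\left(F \right)} = 4 F^{2}$ ($r{\left(F \right)} = 2 F 2 F = 4 F^{2}$)
$E{\left(h \right)} = - 8 \left(-5 + h\right)^{2} - 2 h$ ($E{\left(h \right)} = \left(4 \left(h - 5\right)^{2} + h\right) \left(-2\right) = \left(4 \left(-5 + h\right)^{2} + h\right) \left(-2\right) = \left(h + 4 \left(-5 + h\right)^{2}\right) \left(-2\right) = - 8 \left(-5 + h\right)^{2} - 2 h$)
$Z = -9$ ($Z = 3 - 12 = -9$)
$\left(Z + E{\left(-1 \right)}\right)^{2} = \left(-9 - \left(278 + 8\right)\right)^{2} = \left(-9 - 286\right)^{2} = \left(-295\right)^{2} = 87025$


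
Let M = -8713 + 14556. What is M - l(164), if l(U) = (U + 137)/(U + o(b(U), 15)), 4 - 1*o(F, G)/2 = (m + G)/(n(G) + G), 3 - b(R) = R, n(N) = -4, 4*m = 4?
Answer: 10864669/1860 ≈ 5841.2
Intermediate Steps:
m = 1 (m = (¼)*4 = 1)
b(R) = 3 - R
o(F, G) = 8 - 2*(1 + G)/(-4 + G)
l(U) = (137 + U)/(56/11 + U) (l(U) = (U + 137)/(U + 2*(-17 + 3*15)/(-4 + 15)) = (137 + U)/(U + 2*(-17 + 45)/11) = (137 + U)/(U + 2*(1/11)*28) = (137 + U)/(U + 56/11) = (137 + U)/(56/11 + U))
M = 5843
M - l(164) = 5843 - 11*(137 + 164)/(56 + 11*164) = 5843 - 11*301/(56 + 1804) = 5843 - 11*301/1860 = 5843 - 1*3311/1860 = 5843 - 3311/1860 = 10864669/1860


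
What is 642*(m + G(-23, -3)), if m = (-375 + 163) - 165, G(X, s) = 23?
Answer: -227268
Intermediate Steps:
m = -377 (m = -212 - 165 = -377)
642*(m + G(-23, -3)) = 642*(-377 + 23) = 642*(-354) = -227268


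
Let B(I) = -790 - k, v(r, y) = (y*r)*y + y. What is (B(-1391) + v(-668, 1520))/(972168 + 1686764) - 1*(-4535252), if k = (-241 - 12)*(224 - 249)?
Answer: 12057383318069/2658932 ≈ 4.5347e+6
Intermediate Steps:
k = 6325 (k = -253*(-25) = 6325)
v(r, y) = y + r*y² (v(r, y) = (r*y)*y + y = r*y² + y = y + r*y²)
B(I) = -7115 (B(I) = -790 - 1*6325 = -790 - 6325 = -7115)
(B(-1391) + v(-668, 1520))/(972168 + 1686764) - 1*(-4535252) = (-7115 + 1520*(1 - 668*1520))/(972168 + 1686764) - 1*(-4535252) = (-7115 + 1520*(1 - 1015360))/2658932 + 4535252 = (-7115 + 1520*(-1015359))*(1/2658932) + 4535252 = (-7115 - 1543345680)*(1/2658932) + 4535252 = -1543352795*1/2658932 + 4535252 = -1543352795/2658932 + 4535252 = 12057383318069/2658932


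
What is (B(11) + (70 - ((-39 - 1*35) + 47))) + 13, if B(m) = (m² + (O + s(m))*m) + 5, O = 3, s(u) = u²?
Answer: 1600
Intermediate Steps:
B(m) = 5 + m² + m*(3 + m²) (B(m) = (m² + (3 + m²)*m) + 5 = (m² + m*(3 + m²)) + 5 = 5 + m² + m*(3 + m²))
(B(11) + (70 - ((-39 - 1*35) + 47))) + 13 = ((5 + 11² + 11³ + 3*11) + (70 - ((-39 - 1*35) + 47))) + 13 = ((5 + 121 + 1331 + 33) + (70 - ((-39 - 35) + 47))) + 13 = (1490 + (70 - (-74 + 47))) + 13 = (1490 + (70 - 1*(-27))) + 13 = (1490 + (70 + 27)) + 13 = (1490 + 97) + 13 = 1587 + 13 = 1600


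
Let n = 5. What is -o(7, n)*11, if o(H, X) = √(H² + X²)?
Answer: -11*√74 ≈ -94.626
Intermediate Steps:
-o(7, n)*11 = -√(7² + 5²)*11 = -√(49 + 25)*11 = -√74*11 = -11*√74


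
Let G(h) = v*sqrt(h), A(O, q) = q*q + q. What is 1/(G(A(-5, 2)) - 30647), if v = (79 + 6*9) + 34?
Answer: -30647/939071275 - 167*sqrt(6)/939071275 ≈ -3.3071e-5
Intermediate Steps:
A(O, q) = q + q**2 (A(O, q) = q**2 + q = q + q**2)
v = 167 (v = (79 + 54) + 34 = 133 + 34 = 167)
G(h) = 167*sqrt(h)
1/(G(A(-5, 2)) - 30647) = 1/(167*sqrt(2*(1 + 2)) - 30647) = 1/(167*sqrt(2*3) - 30647) = 1/(167*sqrt(6) - 30647) = 1/(-30647 + 167*sqrt(6))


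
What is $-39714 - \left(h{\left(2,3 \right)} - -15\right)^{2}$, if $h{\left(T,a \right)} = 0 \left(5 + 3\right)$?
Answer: $-39939$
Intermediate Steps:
$h{\left(T,a \right)} = 0$ ($h{\left(T,a \right)} = 0 \cdot 8 = 0$)
$-39714 - \left(h{\left(2,3 \right)} - -15\right)^{2} = -39714 - \left(0 - -15\right)^{2} = -39714 - \left(0 + 15\right)^{2} = -39714 - 15^{2} = -39714 - 225 = -39939$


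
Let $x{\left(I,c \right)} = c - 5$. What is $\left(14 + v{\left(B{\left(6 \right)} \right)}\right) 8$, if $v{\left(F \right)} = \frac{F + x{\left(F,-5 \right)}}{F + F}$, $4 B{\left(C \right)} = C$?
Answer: $\frac{268}{3} \approx 89.333$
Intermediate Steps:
$x{\left(I,c \right)} = -5 + c$ ($x{\left(I,c \right)} = c - 5 = -5 + c$)
$B{\left(C \right)} = \frac{C}{4}$
$v{\left(F \right)} = \frac{-10 + F}{2 F}$ ($v{\left(F \right)} = \frac{F - 10}{F + F} = \frac{F - 10}{2 F} = \left(-10 + F\right) \frac{1}{2 F} = \frac{-10 + F}{2 F}$)
$\left(14 + v{\left(B{\left(6 \right)} \right)}\right) 8 = \left(14 + \frac{-10 + \frac{1}{4} \cdot 6}{2 \cdot \frac{1}{4} \cdot 6}\right) 8 = \left(14 + \frac{-10 + \frac{3}{2}}{2 \cdot \frac{3}{2}}\right) 8 = \left(14 + \frac{1}{2} \cdot \frac{2}{3} \left(- \frac{17}{2}\right)\right) 8 = \left(14 - \frac{17}{6}\right) 8 = \frac{67}{6} \cdot 8 = \frac{268}{3}$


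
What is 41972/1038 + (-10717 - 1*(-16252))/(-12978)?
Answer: 29942627/748398 ≈ 40.009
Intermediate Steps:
41972/1038 + (-10717 - 1*(-16252))/(-12978) = 41972*(1/1038) + (-10717 + 16252)*(-1/12978) = 20986/519 + 5535*(-1/12978) = 20986/519 - 615/1442 = 29942627/748398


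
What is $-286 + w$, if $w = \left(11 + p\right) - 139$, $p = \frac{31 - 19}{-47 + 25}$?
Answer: $- \frac{4560}{11} \approx -414.55$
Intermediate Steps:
$p = - \frac{6}{11}$ ($p = \frac{12}{-22} = 12 \left(- \frac{1}{22}\right) = - \frac{6}{11} \approx -0.54545$)
$w = - \frac{1414}{11}$ ($w = \left(11 - \frac{6}{11}\right) - 139 = \frac{115}{11} - 139 = - \frac{1414}{11} \approx -128.55$)
$-286 + w = -286 - \frac{1414}{11} = - \frac{4560}{11}$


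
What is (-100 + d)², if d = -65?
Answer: 27225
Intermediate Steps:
(-100 + d)² = (-100 - 65)² = (-165)² = 27225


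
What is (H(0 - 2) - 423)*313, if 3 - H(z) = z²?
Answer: -132712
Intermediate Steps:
H(z) = 3 - z²
(H(0 - 2) - 423)*313 = ((3 - (0 - 2)²) - 423)*313 = ((3 - 1*(-2)²) - 423)*313 = ((3 - 1*4) - 423)*313 = ((3 - 4) - 423)*313 = (-1 - 423)*313 = -424*313 = -132712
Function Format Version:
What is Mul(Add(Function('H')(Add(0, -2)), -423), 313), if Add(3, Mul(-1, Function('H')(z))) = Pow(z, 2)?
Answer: -132712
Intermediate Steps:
Function('H')(z) = Add(3, Mul(-1, Pow(z, 2)))
Mul(Add(Function('H')(Add(0, -2)), -423), 313) = Mul(Add(Add(3, Mul(-1, Pow(Add(0, -2), 2))), -423), 313) = Mul(Add(Add(3, Mul(-1, Pow(-2, 2))), -423), 313) = Mul(Add(Add(3, Mul(-1, 4)), -423), 313) = Mul(Add(Add(3, -4), -423), 313) = Mul(Add(-1, -423), 313) = Mul(-424, 313) = -132712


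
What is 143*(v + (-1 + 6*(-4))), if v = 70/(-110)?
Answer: -3666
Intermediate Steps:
v = -7/11 (v = 70*(-1/110) = -7/11 ≈ -0.63636)
143*(v + (-1 + 6*(-4))) = 143*(-7/11 + (-1 + 6*(-4))) = 143*(-7/11 + (-1 - 24)) = 143*(-7/11 - 25) = 143*(-282/11) = -3666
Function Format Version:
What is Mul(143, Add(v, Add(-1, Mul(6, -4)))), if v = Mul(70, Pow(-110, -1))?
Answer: -3666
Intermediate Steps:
v = Rational(-7, 11) (v = Mul(70, Rational(-1, 110)) = Rational(-7, 11) ≈ -0.63636)
Mul(143, Add(v, Add(-1, Mul(6, -4)))) = Mul(143, Add(Rational(-7, 11), Add(-1, Mul(6, -4)))) = Mul(143, Add(Rational(-7, 11), Add(-1, -24))) = Mul(143, Add(Rational(-7, 11), -25)) = Mul(143, Rational(-282, 11)) = -3666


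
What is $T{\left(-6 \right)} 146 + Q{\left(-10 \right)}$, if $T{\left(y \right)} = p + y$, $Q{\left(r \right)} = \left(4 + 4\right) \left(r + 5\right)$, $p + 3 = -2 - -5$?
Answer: $-916$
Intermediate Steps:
$p = 0$ ($p = -3 - -3 = -3 + \left(-2 + 5\right) = -3 + 3 = 0$)
$Q{\left(r \right)} = 40 + 8 r$ ($Q{\left(r \right)} = 8 \left(5 + r\right) = 40 + 8 r$)
$T{\left(y \right)} = y$ ($T{\left(y \right)} = 0 + y = y$)
$T{\left(-6 \right)} 146 + Q{\left(-10 \right)} = \left(-6\right) 146 + \left(40 + 8 \left(-10\right)\right) = -876 + \left(40 - 80\right) = -876 - 40 = -916$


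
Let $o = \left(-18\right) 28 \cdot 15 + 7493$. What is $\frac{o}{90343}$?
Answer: $- \frac{67}{90343} \approx -0.00074162$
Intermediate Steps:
$o = -67$ ($o = \left(-504\right) 15 + 7493 = -7560 + 7493 = -67$)
$\frac{o}{90343} = - \frac{67}{90343}$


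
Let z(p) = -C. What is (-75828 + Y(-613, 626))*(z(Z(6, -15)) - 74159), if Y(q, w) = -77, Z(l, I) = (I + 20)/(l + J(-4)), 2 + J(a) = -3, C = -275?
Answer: 5608165020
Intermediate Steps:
J(a) = -5 (J(a) = -2 - 3 = -5)
Z(l, I) = (20 + I)/(-5 + l) (Z(l, I) = (I + 20)/(l - 5) = (20 + I)/(-5 + l))
z(p) = 275 (z(p) = -1*(-275) = 275)
(-75828 + Y(-613, 626))*(z(Z(6, -15)) - 74159) = (-75828 - 77)*(275 - 74159) = -75905*(-73884) = 5608165020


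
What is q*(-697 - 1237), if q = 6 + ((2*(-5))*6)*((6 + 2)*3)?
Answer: 2773356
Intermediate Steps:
q = -1434 (q = 6 + (-10*6)*(8*3) = 6 - 60*24 = 6 - 1440 = -1434)
q*(-697 - 1237) = -1434*(-697 - 1237) = -1434*(-1934) = 2773356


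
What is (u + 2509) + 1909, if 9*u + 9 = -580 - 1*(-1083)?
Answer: 40256/9 ≈ 4472.9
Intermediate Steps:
u = 494/9 (u = -1 + (-580 - 1*(-1083))/9 = -1 + (-580 + 1083)/9 = -1 + (⅑)*503 = -1 + 503/9 = 494/9 ≈ 54.889)
(u + 2509) + 1909 = (494/9 + 2509) + 1909 = 23075/9 + 1909 = 40256/9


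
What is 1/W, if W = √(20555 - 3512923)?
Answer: -I*√218273/873092 ≈ -0.00053511*I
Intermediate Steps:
W = 4*I*√218273 (W = √(-3492368) = 4*I*√218273 ≈ 1868.8*I)
1/W = 1/(4*I*√218273) = -I*√218273/873092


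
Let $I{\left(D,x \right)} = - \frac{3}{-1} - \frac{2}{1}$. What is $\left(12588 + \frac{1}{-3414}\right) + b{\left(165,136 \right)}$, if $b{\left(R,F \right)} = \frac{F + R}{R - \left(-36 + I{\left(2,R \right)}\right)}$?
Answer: $\frac{4298056907}{341400} \approx 12590.0$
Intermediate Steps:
$I{\left(D,x \right)} = 1$ ($I{\left(D,x \right)} = \left(-3\right) \left(-1\right) - 2 = 3 - 2 = 1$)
$b{\left(R,F \right)} = \frac{F + R}{35 + R}$ ($b{\left(R,F \right)} = \frac{F + R}{R + \left(36 - 1\right)} = \frac{F + R}{R + 35} = \frac{F + R}{35 + R}$)
$\left(12588 + \frac{1}{-3414}\right) + b{\left(165,136 \right)} = \left(12588 + \frac{1}{-3414}\right) + \frac{136 + 165}{35 + 165} = \left(12588 - \frac{1}{3414}\right) + \frac{1}{200} \cdot 301 = \frac{42975431}{3414} + \frac{1}{200} \cdot 301 = \frac{42975431}{3414} + \frac{301}{200} = \frac{4298056907}{341400}$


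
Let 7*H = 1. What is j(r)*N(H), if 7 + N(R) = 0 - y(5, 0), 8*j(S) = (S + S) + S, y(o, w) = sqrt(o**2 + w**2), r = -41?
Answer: 369/2 ≈ 184.50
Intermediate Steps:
H = 1/7 (H = (1/7)*1 = 1/7 ≈ 0.14286)
j(S) = 3*S/8 (j(S) = ((S + S) + S)/8 = (2*S + S)/8 = (3*S)/8 = 3*S/8)
N(R) = -12 (N(R) = -7 + (0 - sqrt(5**2 + 0**2)) = -7 + (0 - sqrt(25 + 0)) = -7 + (0 - sqrt(25)) = -7 + (0 - 1*5) = -7 + (0 - 5) = -7 - 5 = -12)
j(r)*N(H) = ((3/8)*(-41))*(-12) = -123/8*(-12) = 369/2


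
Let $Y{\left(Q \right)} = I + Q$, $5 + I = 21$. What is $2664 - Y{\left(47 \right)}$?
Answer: $2601$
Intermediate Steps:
$I = 16$ ($I = -5 + 21 = 16$)
$Y{\left(Q \right)} = 16 + Q$
$2664 - Y{\left(47 \right)} = 2664 - \left(16 + 47\right) = 2664 - 63 = 2601$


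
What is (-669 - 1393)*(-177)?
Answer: 364974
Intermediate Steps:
(-669 - 1393)*(-177) = -2062*(-177) = 364974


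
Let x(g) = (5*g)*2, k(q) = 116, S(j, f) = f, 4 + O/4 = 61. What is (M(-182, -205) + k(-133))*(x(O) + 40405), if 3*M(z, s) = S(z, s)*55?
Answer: -466418995/3 ≈ -1.5547e+8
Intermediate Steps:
O = 228 (O = -16 + 4*61 = -16 + 244 = 228)
x(g) = 10*g
M(z, s) = 55*s/3 (M(z, s) = (s*55)/3 = (55*s)/3 = 55*s/3)
(M(-182, -205) + k(-133))*(x(O) + 40405) = ((55/3)*(-205) + 116)*(10*228 + 40405) = (-11275/3 + 116)*(2280 + 40405) = -10927/3*42685 = -466418995/3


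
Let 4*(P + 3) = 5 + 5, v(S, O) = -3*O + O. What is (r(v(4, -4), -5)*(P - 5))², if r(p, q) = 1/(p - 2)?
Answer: 121/144 ≈ 0.84028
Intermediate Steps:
v(S, O) = -2*O
P = -½ (P = -3 + (5 + 5)/4 = -3 + (¼)*10 = -3 + 5/2 = -½ ≈ -0.50000)
r(p, q) = 1/(-2 + p)
(r(v(4, -4), -5)*(P - 5))² = ((-½ - 5)/(-2 - 2*(-4)))² = (-11/2/(-2 + 8))² = (-11/2/6)² = ((⅙)*(-11/2))² = (-11/12)² = 121/144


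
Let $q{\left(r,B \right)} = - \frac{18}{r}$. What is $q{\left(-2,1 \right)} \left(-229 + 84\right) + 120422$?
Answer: $119117$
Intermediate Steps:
$q{\left(-2,1 \right)} \left(-229 + 84\right) + 120422 = - \frac{18}{-2} \left(-229 + 84\right) + 120422 = \left(-18\right) \left(- \frac{1}{2}\right) \left(-145\right) + 120422 = 9 \left(-145\right) + 120422 = -1305 + 120422 = 119117$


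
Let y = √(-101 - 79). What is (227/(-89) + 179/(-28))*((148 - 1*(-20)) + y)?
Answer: -133722/89 - 66861*I*√5/1246 ≈ -1502.5 - 119.99*I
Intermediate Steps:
y = 6*I*√5 (y = √(-180) = 6*I*√5 ≈ 13.416*I)
(227/(-89) + 179/(-28))*((148 - 1*(-20)) + y) = (227/(-89) + 179/(-28))*((148 - 1*(-20)) + 6*I*√5) = (227*(-1/89) + 179*(-1/28))*((148 + 20) + 6*I*√5) = (-227/89 - 179/28)*(168 + 6*I*√5) = -22287*(168 + 6*I*√5)/2492 = -133722/89 - 66861*I*√5/1246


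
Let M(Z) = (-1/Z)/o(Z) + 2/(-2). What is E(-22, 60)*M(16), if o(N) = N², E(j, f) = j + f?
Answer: -77843/2048 ≈ -38.009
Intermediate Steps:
E(j, f) = f + j
M(Z) = -1 - 1/Z³ (M(Z) = (-1/Z)/(Z²) + 2/(-2) = (-1/Z)/Z² + 2*(-½) = -1/Z³ - 1 = -1 - 1/Z³)
E(-22, 60)*M(16) = (60 - 22)*(-1 - 1/16³) = 38*(-1 - 1*1/4096) = 38*(-1 - 1/4096) = 38*(-4097/4096) = -77843/2048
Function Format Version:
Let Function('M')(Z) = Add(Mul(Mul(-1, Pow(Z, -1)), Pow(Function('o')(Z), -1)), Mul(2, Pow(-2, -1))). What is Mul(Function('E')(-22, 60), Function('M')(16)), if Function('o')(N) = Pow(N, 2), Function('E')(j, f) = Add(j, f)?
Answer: Rational(-77843, 2048) ≈ -38.009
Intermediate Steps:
Function('E')(j, f) = Add(f, j)
Function('M')(Z) = Add(-1, Mul(-1, Pow(Z, -3))) (Function('M')(Z) = Add(Mul(Mul(-1, Pow(Z, -1)), Pow(Pow(Z, 2), -1)), Mul(2, Pow(-2, -1))) = Add(Mul(Mul(-1, Pow(Z, -1)), Pow(Z, -2)), Mul(2, Rational(-1, 2))) = Add(Mul(-1, Pow(Z, -3)), -1) = Add(-1, Mul(-1, Pow(Z, -3))))
Mul(Function('E')(-22, 60), Function('M')(16)) = Mul(Add(60, -22), Add(-1, Mul(-1, Pow(16, -3)))) = Mul(38, Add(-1, Mul(-1, Rational(1, 4096)))) = Mul(38, Add(-1, Rational(-1, 4096))) = Mul(38, Rational(-4097, 4096)) = Rational(-77843, 2048)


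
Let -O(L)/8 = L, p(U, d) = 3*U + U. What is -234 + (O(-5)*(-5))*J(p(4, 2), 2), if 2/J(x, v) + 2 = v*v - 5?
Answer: -302/3 ≈ -100.67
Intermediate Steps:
p(U, d) = 4*U
O(L) = -8*L
J(x, v) = 2/(-7 + v**2) (J(x, v) = 2/(-2 + (v*v - 5)) = 2/(-2 + (v**2 - 5)) = 2/(-2 + (-5 + v**2)) = 2/(-7 + v**2))
-234 + (O(-5)*(-5))*J(p(4, 2), 2) = -234 + (-8*(-5)*(-5))*(2/(-7 + 2**2)) = -234 + (40*(-5))*(2/(-7 + 4)) = -234 - 400/(-3) = -234 - 400*(-1)/3 = -234 - 200*(-2/3) = -234 + 400/3 = -302/3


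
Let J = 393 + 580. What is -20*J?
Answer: -19460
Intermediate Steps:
J = 973
-20*J = -20*973 = -19460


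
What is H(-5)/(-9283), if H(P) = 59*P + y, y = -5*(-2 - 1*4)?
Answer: 265/9283 ≈ 0.028547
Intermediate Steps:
y = 30 (y = -5*(-2 - 4) = -5*(-6) = 30)
H(P) = 30 + 59*P (H(P) = 59*P + 30 = 30 + 59*P)
H(-5)/(-9283) = (30 + 59*(-5))/(-9283) = (30 - 295)*(-1/9283) = -265*(-1/9283) = 265/9283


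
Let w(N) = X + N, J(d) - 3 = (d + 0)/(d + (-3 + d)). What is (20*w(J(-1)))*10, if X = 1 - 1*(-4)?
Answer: 1640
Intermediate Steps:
X = 5 (X = 1 + 4 = 5)
J(d) = 3 + d/(-3 + 2*d) (J(d) = 3 + (d + 0)/(d + (-3 + d)) = 3 + d/(-3 + 2*d))
w(N) = 5 + N
(20*w(J(-1)))*10 = (20*(5 + (-9 + 7*(-1))/(-3 + 2*(-1))))*10 = (20*(5 + (-9 - 7)/(-3 - 2)))*10 = (20*(5 - 16/(-5)))*10 = (20*(5 - ⅕*(-16)))*10 = (20*(5 + 16/5))*10 = (20*(41/5))*10 = 164*10 = 1640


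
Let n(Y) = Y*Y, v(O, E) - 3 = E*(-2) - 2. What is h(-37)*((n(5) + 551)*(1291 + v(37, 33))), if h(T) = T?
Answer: -26128512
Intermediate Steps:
v(O, E) = 1 - 2*E (v(O, E) = 3 + (E*(-2) - 2) = 3 + (-2*E - 2) = 3 + (-2 - 2*E) = 1 - 2*E)
n(Y) = Y**2
h(-37)*((n(5) + 551)*(1291 + v(37, 33))) = -37*(5**2 + 551)*(1291 + (1 - 2*33)) = -37*(25 + 551)*(1291 + (1 - 66)) = -21312*(1291 - 65) = -21312*1226 = -37*706176 = -26128512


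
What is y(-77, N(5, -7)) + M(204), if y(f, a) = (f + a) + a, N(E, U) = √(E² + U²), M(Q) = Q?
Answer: 127 + 2*√74 ≈ 144.20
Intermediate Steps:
y(f, a) = f + 2*a (y(f, a) = (a + f) + a = f + 2*a)
y(-77, N(5, -7)) + M(204) = (-77 + 2*√(5² + (-7)²)) + 204 = (-77 + 2*√(25 + 49)) + 204 = (-77 + 2*√74) + 204 = 127 + 2*√74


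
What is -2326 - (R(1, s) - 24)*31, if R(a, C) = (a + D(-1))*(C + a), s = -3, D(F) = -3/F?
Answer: -1334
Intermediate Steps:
R(a, C) = (3 + a)*(C + a) (R(a, C) = (a - 3/(-1))*(C + a) = (a - 3*(-1))*(C + a) = (a + 3)*(C + a) = (3 + a)*(C + a))
-2326 - (R(1, s) - 24)*31 = -2326 - ((1² + 3*(-3) + 3*1 - 3*1) - 24)*31 = -2326 - ((1 - 9 + 3 - 3) - 24)*31 = -2326 - (-8 - 24)*31 = -2326 - (-32)*31 = -2326 - 1*(-992) = -2326 + 992 = -1334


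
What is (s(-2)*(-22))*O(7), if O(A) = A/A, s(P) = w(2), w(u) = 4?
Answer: -88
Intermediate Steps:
s(P) = 4
O(A) = 1
(s(-2)*(-22))*O(7) = (4*(-22))*1 = -88*1 = -88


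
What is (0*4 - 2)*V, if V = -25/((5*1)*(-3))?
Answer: -10/3 ≈ -3.3333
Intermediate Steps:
V = 5/3 (V = -25/(5*(-3)) = -25/(-15) = -25*(-1/15) = 5/3 ≈ 1.6667)
(0*4 - 2)*V = (0*4 - 2)*(5/3) = (0 - 2)*(5/3) = -2*5/3 = -10/3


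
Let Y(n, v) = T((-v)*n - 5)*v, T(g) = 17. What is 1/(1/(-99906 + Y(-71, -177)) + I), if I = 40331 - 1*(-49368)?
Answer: 102915/9231372584 ≈ 1.1148e-5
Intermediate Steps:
I = 89699 (I = 40331 + 49368 = 89699)
Y(n, v) = 17*v
1/(1/(-99906 + Y(-71, -177)) + I) = 1/(1/(-99906 + 17*(-177)) + 89699) = 1/(1/(-99906 - 3009) + 89699) = 1/(1/(-102915) + 89699) = 1/(-1/102915 + 89699) = 1/(9231372584/102915) = 102915/9231372584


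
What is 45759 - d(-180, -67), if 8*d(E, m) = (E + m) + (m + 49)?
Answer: 366337/8 ≈ 45792.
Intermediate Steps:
d(E, m) = 49/8 + m/4 + E/8 (d(E, m) = ((E + m) + (m + 49))/8 = ((E + m) + (49 + m))/8 = (49 + E + 2*m)/8 = 49/8 + m/4 + E/8)
45759 - d(-180, -67) = 45759 - (49/8 + (¼)*(-67) + (⅛)*(-180)) = 45759 - (49/8 - 67/4 - 45/2) = 45759 - 1*(-265/8) = 45759 + 265/8 = 366337/8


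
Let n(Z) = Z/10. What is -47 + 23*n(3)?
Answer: -401/10 ≈ -40.100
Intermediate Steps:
n(Z) = Z/10 (n(Z) = Z*(⅒) = Z/10)
-47 + 23*n(3) = -47 + 23*((⅒)*3) = -47 + 23*(3/10) = -47 + 69/10 = -401/10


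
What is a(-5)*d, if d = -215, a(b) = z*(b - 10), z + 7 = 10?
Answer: 9675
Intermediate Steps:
z = 3 (z = -7 + 10 = 3)
a(b) = -30 + 3*b (a(b) = 3*(b - 10) = 3*(-10 + b) = -30 + 3*b)
a(-5)*d = (-30 + 3*(-5))*(-215) = (-30 - 15)*(-215) = -45*(-215) = 9675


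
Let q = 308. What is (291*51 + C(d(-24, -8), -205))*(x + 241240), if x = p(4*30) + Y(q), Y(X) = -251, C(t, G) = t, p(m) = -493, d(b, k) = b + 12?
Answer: 3566315184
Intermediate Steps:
d(b, k) = 12 + b
x = -744 (x = -493 - 251 = -744)
(291*51 + C(d(-24, -8), -205))*(x + 241240) = (291*51 + (12 - 24))*(-744 + 241240) = (14841 - 12)*240496 = 14829*240496 = 3566315184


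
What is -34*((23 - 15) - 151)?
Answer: 4862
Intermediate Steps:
-34*((23 - 15) - 151) = -34*(8 - 151) = -34*(-143) = 4862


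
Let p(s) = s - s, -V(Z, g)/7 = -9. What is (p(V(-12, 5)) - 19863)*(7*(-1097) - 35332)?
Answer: 854327493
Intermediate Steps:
V(Z, g) = 63 (V(Z, g) = -7*(-9) = 63)
p(s) = 0
(p(V(-12, 5)) - 19863)*(7*(-1097) - 35332) = (0 - 19863)*(7*(-1097) - 35332) = -19863*(-7679 - 35332) = -19863*(-43011) = 854327493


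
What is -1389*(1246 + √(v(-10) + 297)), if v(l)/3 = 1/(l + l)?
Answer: -1730694 - 1389*√29685/10 ≈ -1.7546e+6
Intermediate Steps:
v(l) = 3/(2*l) (v(l) = 3/(l + l) = 3/((2*l)) = 3*(1/(2*l)) = 3/(2*l))
-1389*(1246 + √(v(-10) + 297)) = -1389*(1246 + √((3/2)/(-10) + 297)) = -1389*(1246 + √((3/2)*(-⅒) + 297)) = -1389*(1246 + √(-3/20 + 297)) = -1389*(1246 + √(5937/20)) = -1389*(1246 + √29685/10) = -1730694 - 1389*√29685/10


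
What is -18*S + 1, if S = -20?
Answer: 361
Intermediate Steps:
-18*S + 1 = -18*(-20) + 1 = 360 + 1 = 361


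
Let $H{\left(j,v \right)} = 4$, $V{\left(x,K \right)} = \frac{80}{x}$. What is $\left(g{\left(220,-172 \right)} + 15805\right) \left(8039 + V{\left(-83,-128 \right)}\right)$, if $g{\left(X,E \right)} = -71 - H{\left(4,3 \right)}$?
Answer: $\frac{10494379610}{83} \approx 1.2644 \cdot 10^{8}$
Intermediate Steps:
$g{\left(X,E \right)} = -75$ ($g{\left(X,E \right)} = -71 - 4 = -75$)
$\left(g{\left(220,-172 \right)} + 15805\right) \left(8039 + V{\left(-83,-128 \right)}\right) = \left(-75 + 15805\right) \left(8039 + \frac{80}{-83}\right) = 15730 \left(8039 + 80 \left(- \frac{1}{83}\right)\right) = 15730 \left(8039 - \frac{80}{83}\right) = 15730 \cdot \frac{667157}{83} = \frac{10494379610}{83}$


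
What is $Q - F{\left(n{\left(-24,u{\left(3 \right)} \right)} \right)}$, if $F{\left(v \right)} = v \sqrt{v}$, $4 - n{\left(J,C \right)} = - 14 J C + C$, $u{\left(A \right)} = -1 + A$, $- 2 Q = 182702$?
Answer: $-91351 + 670 i \sqrt{670} \approx -91351.0 + 17343.0 i$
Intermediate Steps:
$Q = -91351$ ($Q = \left(- \frac{1}{2}\right) 182702 = -91351$)
$n{\left(J,C \right)} = 4 - C + 14 C J$ ($n{\left(J,C \right)} = 4 - \left(- 14 J C + C\right) = 4 - \left(- 14 C J + C\right) = 4 - \left(C - 14 C J\right) = 4 + \left(- C + 14 C J\right) = 4 - C + 14 C J$)
$F{\left(v \right)} = v^{\frac{3}{2}}$
$Q - F{\left(n{\left(-24,u{\left(3 \right)} \right)} \right)} = -91351 - \left(4 - \left(-1 + 3\right) + 14 \left(-1 + 3\right) \left(-24\right)\right)^{\frac{3}{2}} = -91351 - \left(4 - 2 + 14 \cdot 2 \left(-24\right)\right)^{\frac{3}{2}} = -91351 - \left(4 - 2 - 672\right)^{\frac{3}{2}} = -91351 - \left(-670\right)^{\frac{3}{2}} = -91351 - - 670 i \sqrt{670} = -91351 + 670 i \sqrt{670}$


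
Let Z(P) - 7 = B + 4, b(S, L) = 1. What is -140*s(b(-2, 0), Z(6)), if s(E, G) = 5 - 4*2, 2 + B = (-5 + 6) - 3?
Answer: 420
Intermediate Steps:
B = -4 (B = -2 + ((-5 + 6) - 3) = -2 + (1 - 3) = -2 - 2 = -4)
Z(P) = 7 (Z(P) = 7 + (-4 + 4) = 7 + 0 = 7)
s(E, G) = -3 (s(E, G) = 5 - 8 = -3)
-140*s(b(-2, 0), Z(6)) = -140*(-3) = 420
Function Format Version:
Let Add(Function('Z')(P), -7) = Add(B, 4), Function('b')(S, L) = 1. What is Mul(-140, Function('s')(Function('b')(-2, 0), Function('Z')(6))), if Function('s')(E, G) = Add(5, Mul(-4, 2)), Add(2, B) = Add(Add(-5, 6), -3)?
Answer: 420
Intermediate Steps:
B = -4 (B = Add(-2, Add(Add(-5, 6), -3)) = Add(-2, Add(1, -3)) = Add(-2, -2) = -4)
Function('Z')(P) = 7 (Function('Z')(P) = Add(7, Add(-4, 4)) = Add(7, 0) = 7)
Function('s')(E, G) = -3 (Function('s')(E, G) = Add(5, -8) = -3)
Mul(-140, Function('s')(Function('b')(-2, 0), Function('Z')(6))) = Mul(-140, -3) = 420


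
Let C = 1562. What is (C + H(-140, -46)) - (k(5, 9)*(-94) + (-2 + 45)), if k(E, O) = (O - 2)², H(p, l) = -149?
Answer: 5976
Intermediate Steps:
k(E, O) = (-2 + O)²
(C + H(-140, -46)) - (k(5, 9)*(-94) + (-2 + 45)) = (1562 - 149) - ((-2 + 9)²*(-94) + (-2 + 45)) = 1413 - (7²*(-94) + 43) = 1413 - (49*(-94) + 43) = 1413 - (-4606 + 43) = 1413 - 1*(-4563) = 1413 + 4563 = 5976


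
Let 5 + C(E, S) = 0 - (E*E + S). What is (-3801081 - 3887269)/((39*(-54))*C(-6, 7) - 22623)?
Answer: -1537670/15693 ≈ -97.984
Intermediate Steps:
C(E, S) = -5 - S - E² (C(E, S) = -5 + (0 - (E*E + S)) = -5 + (0 - (E² + S)) = -5 + (0 - (S + E²)) = -5 + (0 + (-S - E²)) = -5 + (-S - E²) = -5 - S - E²)
(-3801081 - 3887269)/((39*(-54))*C(-6, 7) - 22623) = (-3801081 - 3887269)/((39*(-54))*(-5 - 1*7 - 1*(-6)²) - 22623) = -7688350/(-2106*(-5 - 7 - 1*36) - 22623) = -7688350/(-2106*(-5 - 7 - 36) - 22623) = -7688350/(-2106*(-48) - 22623) = -7688350/(101088 - 22623) = -7688350/78465 = -7688350*1/78465 = -1537670/15693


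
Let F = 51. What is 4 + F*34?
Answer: 1738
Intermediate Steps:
4 + F*34 = 4 + 51*34 = 4 + 1734 = 1738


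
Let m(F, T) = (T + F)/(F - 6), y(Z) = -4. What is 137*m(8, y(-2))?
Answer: 274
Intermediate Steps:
m(F, T) = (F + T)/(-6 + F)
137*m(8, y(-2)) = 137*((8 - 4)/(-6 + 8)) = 137*(4/2) = 137*((½)*4) = 137*2 = 274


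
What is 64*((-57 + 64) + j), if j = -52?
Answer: -2880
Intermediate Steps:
64*((-57 + 64) + j) = 64*((-57 + 64) - 52) = 64*(7 - 52) = 64*(-45) = -2880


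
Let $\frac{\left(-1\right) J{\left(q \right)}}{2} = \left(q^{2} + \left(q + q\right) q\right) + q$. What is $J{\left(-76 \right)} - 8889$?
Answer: $-43393$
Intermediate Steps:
$J{\left(q \right)} = - 6 q^{2} - 2 q$ ($J{\left(q \right)} = - 2 \left(\left(q^{2} + \left(q + q\right) q\right) + q\right) = - 2 \left(\left(q^{2} + 2 q q\right) + q\right) = - 2 \left(\left(q^{2} + 2 q^{2}\right) + q\right) = - 2 \left(3 q^{2} + q\right) = - 2 \left(q + 3 q^{2}\right) = - 6 q^{2} - 2 q$)
$J{\left(-76 \right)} - 8889 = \left(-2\right) \left(-76\right) \left(1 + 3 \left(-76\right)\right) - 8889 = \left(-2\right) \left(-76\right) \left(1 - 228\right) - 8889 = \left(-2\right) \left(-76\right) \left(-227\right) - 8889 = -34504 - 8889 = -43393$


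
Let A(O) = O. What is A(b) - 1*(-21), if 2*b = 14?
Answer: 28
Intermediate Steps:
b = 7 (b = (½)*14 = 7)
A(b) - 1*(-21) = 7 - 1*(-21) = 7 + 21 = 28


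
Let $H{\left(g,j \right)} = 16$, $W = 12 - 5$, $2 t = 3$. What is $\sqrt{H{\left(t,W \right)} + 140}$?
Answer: $2 \sqrt{39} \approx 12.49$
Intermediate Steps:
$t = \frac{3}{2}$ ($t = \frac{1}{2} \cdot 3 = \frac{3}{2} \approx 1.5$)
$W = 7$ ($W = 12 - 5 = 7$)
$\sqrt{H{\left(t,W \right)} + 140} = \sqrt{16 + 140} = \sqrt{156} = 2 \sqrt{39}$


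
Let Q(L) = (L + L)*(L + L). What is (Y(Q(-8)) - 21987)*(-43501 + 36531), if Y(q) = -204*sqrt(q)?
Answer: 175999470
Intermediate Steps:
Q(L) = 4*L**2 (Q(L) = (2*L)*(2*L) = 4*L**2)
(Y(Q(-8)) - 21987)*(-43501 + 36531) = (-204*sqrt(4*(-8)**2) - 21987)*(-43501 + 36531) = (-204*sqrt(4*64) - 21987)*(-6970) = (-204*sqrt(256) - 21987)*(-6970) = (-204*16 - 21987)*(-6970) = (-3264 - 21987)*(-6970) = -25251*(-6970) = 175999470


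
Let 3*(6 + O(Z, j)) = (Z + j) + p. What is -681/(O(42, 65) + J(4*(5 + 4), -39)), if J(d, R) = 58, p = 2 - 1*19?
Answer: -681/82 ≈ -8.3049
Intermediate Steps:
p = -17 (p = 2 - 19 = -17)
O(Z, j) = -35/3 + Z/3 + j/3 (O(Z, j) = -6 + ((Z + j) - 17)/3 = -6 + (-17 + Z + j)/3 = -6 + (-17/3 + Z/3 + j/3) = -35/3 + Z/3 + j/3)
-681/(O(42, 65) + J(4*(5 + 4), -39)) = -681/((-35/3 + (1/3)*42 + (1/3)*65) + 58) = -681/((-35/3 + 14 + 65/3) + 58) = -681/(24 + 58) = -681/82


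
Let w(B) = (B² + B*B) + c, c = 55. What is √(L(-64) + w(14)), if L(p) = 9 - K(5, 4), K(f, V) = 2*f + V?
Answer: √442 ≈ 21.024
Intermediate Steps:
K(f, V) = V + 2*f
L(p) = -5 (L(p) = 9 - (4 + 2*5) = 9 - (4 + 10) = 9 - 1*14 = 9 - 14 = -5)
w(B) = 55 + 2*B² (w(B) = (B² + B*B) + 55 = (B² + B²) + 55 = 2*B² + 55 = 55 + 2*B²)
√(L(-64) + w(14)) = √(-5 + (55 + 2*14²)) = √(-5 + (55 + 2*196)) = √(-5 + (55 + 392)) = √(-5 + 447) = √442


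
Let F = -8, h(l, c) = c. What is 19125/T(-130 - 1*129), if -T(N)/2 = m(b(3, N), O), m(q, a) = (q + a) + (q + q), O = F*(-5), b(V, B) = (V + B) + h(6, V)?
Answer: 19125/1438 ≈ 13.300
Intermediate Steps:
b(V, B) = B + 2*V (b(V, B) = (V + B) + V = (B + V) + V = B + 2*V)
O = 40 (O = -8*(-5) = 40)
m(q, a) = a + 3*q (m(q, a) = (a + q) + 2*q = a + 3*q)
T(N) = -116 - 6*N (T(N) = -2*(40 + 3*(N + 2*3)) = -2*(40 + 3*(N + 6)) = -2*(40 + 3*(6 + N)) = -2*(40 + (18 + 3*N)) = -2*(58 + 3*N) = -116 - 6*N)
19125/T(-130 - 1*129) = 19125/(-116 - 6*(-130 - 1*129)) = 19125/(-116 - 6*(-130 - 129)) = 19125/(-116 - 6*(-259)) = 19125/(-116 + 1554) = 19125/1438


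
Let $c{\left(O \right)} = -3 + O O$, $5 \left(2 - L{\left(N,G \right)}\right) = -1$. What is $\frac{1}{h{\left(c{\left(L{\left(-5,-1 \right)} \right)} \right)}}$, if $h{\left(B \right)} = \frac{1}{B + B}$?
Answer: $\frac{92}{25} \approx 3.68$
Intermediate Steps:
$L{\left(N,G \right)} = \frac{11}{5}$ ($L{\left(N,G \right)} = 2 - - \frac{1}{5} = 2 + \frac{1}{5} = \frac{11}{5}$)
$c{\left(O \right)} = -3 + O^{2}$
$h{\left(B \right)} = \frac{1}{2 B}$
$\frac{1}{h{\left(c{\left(L{\left(-5,-1 \right)} \right)} \right)}} = \frac{1}{\frac{1}{2} \frac{1}{-3 + \left(\frac{11}{5}\right)^{2}}} = \frac{1}{\frac{1}{2} \frac{1}{-3 + \frac{121}{25}}} = \frac{1}{\frac{1}{2} \frac{1}{\frac{46}{25}}} = \frac{1}{\frac{1}{2} \cdot \frac{25}{46}} = \frac{1}{\frac{25}{92}} = \frac{92}{25}$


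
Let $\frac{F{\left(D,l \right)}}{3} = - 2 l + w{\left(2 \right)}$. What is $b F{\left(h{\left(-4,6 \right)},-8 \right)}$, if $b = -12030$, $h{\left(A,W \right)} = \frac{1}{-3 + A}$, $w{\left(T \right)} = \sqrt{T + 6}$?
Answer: $-577440 - 72180 \sqrt{2} \approx -6.7952 \cdot 10^{5}$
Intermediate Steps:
$w{\left(T \right)} = \sqrt{6 + T}$
$F{\left(D,l \right)} = - 6 l + 6 \sqrt{2}$ ($F{\left(D,l \right)} = 3 \left(- 2 l + \sqrt{6 + 2}\right) = 3 \left(- 2 l + \sqrt{8}\right) = 3 \left(- 2 l + 2 \sqrt{2}\right) = - 6 l + 6 \sqrt{2}$)
$b F{\left(h{\left(-4,6 \right)},-8 \right)} = - 12030 \left(\left(-6\right) \left(-8\right) + 6 \sqrt{2}\right) = - 12030 \left(48 + 6 \sqrt{2}\right) = -577440 - 72180 \sqrt{2}$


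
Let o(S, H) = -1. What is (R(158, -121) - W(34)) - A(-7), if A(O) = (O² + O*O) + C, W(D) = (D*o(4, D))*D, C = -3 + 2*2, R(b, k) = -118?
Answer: 939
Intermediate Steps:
C = 1 (C = -3 + 4 = 1)
W(D) = -D² (W(D) = (D*(-1))*D = (-D)*D = -D²)
A(O) = 1 + 2*O² (A(O) = (O² + O*O) + 1 = (O² + O²) + 1 = 2*O² + 1 = 1 + 2*O²)
(R(158, -121) - W(34)) - A(-7) = (-118 - (-1)*34²) - (1 + 2*(-7)²) = (-118 - (-1)*1156) - (1 + 2*49) = (-118 - 1*(-1156)) - (1 + 98) = (-118 + 1156) - 1*99 = 1038 - 99 = 939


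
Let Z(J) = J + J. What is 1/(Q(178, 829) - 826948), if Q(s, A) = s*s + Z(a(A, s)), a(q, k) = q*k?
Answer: -1/500140 ≈ -1.9994e-6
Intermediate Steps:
a(q, k) = k*q
Z(J) = 2*J
Q(s, A) = s² + 2*A*s (Q(s, A) = s*s + 2*(s*A) = s² + 2*(A*s) = s² + 2*A*s)
1/(Q(178, 829) - 826948) = 1/(178*(178 + 2*829) - 826948) = 1/(178*(178 + 1658) - 826948) = 1/(178*1836 - 826948) = 1/(326808 - 826948) = 1/(-500140) = -1/500140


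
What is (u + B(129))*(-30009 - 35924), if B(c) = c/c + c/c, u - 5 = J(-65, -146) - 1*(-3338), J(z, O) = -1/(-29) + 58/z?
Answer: -415622379564/1885 ≈ -2.2049e+8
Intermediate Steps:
J(z, O) = 1/29 + 58/z (J(z, O) = -1*(-1/29) + 58/z = 1/29 + 58/z)
u = 6299938/1885 (u = 5 + ((1/29)*(1682 - 65)/(-65) - 1*(-3338)) = 5 + ((1/29)*(-1/65)*1617 + 3338) = 5 + (-1617/1885 + 3338) = 5 + 6290513/1885 = 6299938/1885 ≈ 3342.1)
B(c) = 2 (B(c) = 1 + 1 = 2)
(u + B(129))*(-30009 - 35924) = (6299938/1885 + 2)*(-30009 - 35924) = (6303708/1885)*(-65933) = -415622379564/1885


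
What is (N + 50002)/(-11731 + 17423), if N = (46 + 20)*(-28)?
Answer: 24077/2846 ≈ 8.4599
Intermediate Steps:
N = -1848 (N = 66*(-28) = -1848)
(N + 50002)/(-11731 + 17423) = (-1848 + 50002)/(-11731 + 17423) = 48154/5692 = 48154*(1/5692) = 24077/2846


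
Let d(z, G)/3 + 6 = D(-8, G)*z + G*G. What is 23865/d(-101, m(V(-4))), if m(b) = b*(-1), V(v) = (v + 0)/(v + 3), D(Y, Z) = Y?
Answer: 7955/818 ≈ 9.7249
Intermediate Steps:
V(v) = v/(3 + v)
m(b) = -b
d(z, G) = -18 - 24*z + 3*G**2 (d(z, G) = -18 + 3*(-8*z + G*G) = -18 + 3*(-8*z + G**2) = -18 + 3*(G**2 - 8*z) = -18 + (-24*z + 3*G**2) = -18 - 24*z + 3*G**2)
23865/d(-101, m(V(-4))) = 23865/(-18 - 24*(-101) + 3*(-(-4)/(3 - 4))**2) = 23865/(-18 + 2424 + 3*(-(-4)/(-1))**2) = 23865/(-18 + 2424 + 3*(-(-4)*(-1))**2) = 23865/(-18 + 2424 + 3*(-1*4)**2) = 23865/(-18 + 2424 + 3*(-4)**2) = 23865/(-18 + 2424 + 3*16) = 23865/(-18 + 2424 + 48) = 23865/2454 = 23865*(1/2454) = 7955/818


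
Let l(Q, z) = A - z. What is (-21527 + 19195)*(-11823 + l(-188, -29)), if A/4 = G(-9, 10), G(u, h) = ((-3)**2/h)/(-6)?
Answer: 137525036/5 ≈ 2.7505e+7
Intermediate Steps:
G(u, h) = -3/(2*h) (G(u, h) = (9/h)*(-1/6) = -3/(2*h))
A = -3/5 (A = 4*(-3/2/10) = 4*(-3/2*1/10) = 4*(-3/20) = -3/5 ≈ -0.60000)
l(Q, z) = -3/5 - z
(-21527 + 19195)*(-11823 + l(-188, -29)) = (-21527 + 19195)*(-11823 + (-3/5 - 1*(-29))) = -2332*(-11823 + (-3/5 + 29)) = -2332*(-11823 + 142/5) = -2332*(-58973/5) = 137525036/5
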